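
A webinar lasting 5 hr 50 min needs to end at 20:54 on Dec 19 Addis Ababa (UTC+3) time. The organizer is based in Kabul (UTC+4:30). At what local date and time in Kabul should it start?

16:34 on December 19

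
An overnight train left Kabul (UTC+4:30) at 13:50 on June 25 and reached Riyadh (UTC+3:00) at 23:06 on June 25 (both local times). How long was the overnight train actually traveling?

10 hours 46 minutes

Departure in UTC: 13:50 − 4:30 = 09:20 on Jun 25.
Arrival in UTC: 23:06 − 3:00 = 20:06 on Jun 25.
Elapsed = 20:06 − 09:20 = 10 hours 46 minutes.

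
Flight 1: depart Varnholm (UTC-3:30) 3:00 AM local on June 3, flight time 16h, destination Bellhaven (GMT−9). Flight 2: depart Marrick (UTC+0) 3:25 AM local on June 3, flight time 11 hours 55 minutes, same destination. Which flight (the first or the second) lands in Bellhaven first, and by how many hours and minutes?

the second, by 7 hours 10 minutes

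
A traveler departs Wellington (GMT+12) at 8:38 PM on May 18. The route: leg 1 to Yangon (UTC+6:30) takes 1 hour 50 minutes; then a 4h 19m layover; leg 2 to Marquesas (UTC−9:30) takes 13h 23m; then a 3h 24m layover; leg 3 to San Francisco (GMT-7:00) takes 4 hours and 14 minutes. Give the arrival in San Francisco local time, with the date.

Convert departure to UTC: 8:38 PM − 12:00 = 8:38 AM UTC on May 18.
Add 1 hour and 50 minutes leg 1 → 10:28 AM UTC.
Add 4 hours 19 minutes layover in Yangon → 2:47 PM UTC.
Add 13 hours and 23 minutes leg 2 → 4:10 AM UTC (May 19).
Add 3 hours and 24 minutes layover in Marquesas → 7:34 AM UTC.
Add 4 hours 14 minutes leg 3 → 11:48 AM UTC.
San Francisco is UTC−7:00, so local arrival = 11:48 AM − 7:00 = 4:48 AM on May 19.

4:48 AM on May 19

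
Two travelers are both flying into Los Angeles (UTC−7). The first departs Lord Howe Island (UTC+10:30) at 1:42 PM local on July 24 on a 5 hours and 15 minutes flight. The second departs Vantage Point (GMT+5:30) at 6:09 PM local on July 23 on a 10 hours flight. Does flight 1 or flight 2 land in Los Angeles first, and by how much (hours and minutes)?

Flight 1 in UTC: 1:42 PM − 10:30 = 3:12 AM on Jul 24.
+5 hours 15 minutes → arrive 8:27 AM UTC on Jul 24.
Flight 2 in UTC: 6:09 PM − 5:30 = 12:39 PM on Jul 23.
+10 hours → arrive 10:39 PM UTC on Jul 23.
Flight 2 lands earlier by 9 hours 48 minutes.

the second, by 9 hours 48 minutes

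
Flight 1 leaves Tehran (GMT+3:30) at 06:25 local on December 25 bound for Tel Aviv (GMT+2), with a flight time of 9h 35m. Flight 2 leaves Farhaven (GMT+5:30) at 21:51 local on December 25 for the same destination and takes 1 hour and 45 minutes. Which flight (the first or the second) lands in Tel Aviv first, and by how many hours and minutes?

the first, by 5 hours 36 minutes

Flight 1 in UTC: 06:25 − 3:30 = 02:55 on Dec 25.
+9 hours and 35 minutes → arrive 12:30 UTC on Dec 25.
Flight 2 in UTC: 21:51 − 5:30 = 16:21 on Dec 25.
+1 hour and 45 minutes → arrive 18:06 UTC on Dec 25.
Flight 1 lands earlier by 5 hours 36 minutes.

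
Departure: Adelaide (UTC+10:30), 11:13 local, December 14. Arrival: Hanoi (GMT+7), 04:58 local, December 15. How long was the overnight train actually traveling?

Departure in UTC: 11:13 − 10:30 = 00:43 on Dec 14.
Arrival in UTC: 04:58 − 7:00 = 21:58 on Dec 14.
Elapsed = 21:58 − 00:43 = 21 hours 15 minutes.

21 hours 15 minutes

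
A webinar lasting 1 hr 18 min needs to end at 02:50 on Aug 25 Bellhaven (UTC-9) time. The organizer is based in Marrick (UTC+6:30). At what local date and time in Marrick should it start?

Target end time in UTC: 02:50 + 9:00 = 11:50 on Aug 25.
Subtract 1 hour and 18 minutes → start 10:32 UTC on Aug 25.
Marrick is UTC+6:30: 10:32 + 6:30 = 17:02 on Aug 25.

17:02 on August 25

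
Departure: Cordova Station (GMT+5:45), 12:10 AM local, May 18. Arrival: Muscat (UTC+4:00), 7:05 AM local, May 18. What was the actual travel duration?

Departure in UTC: 12:10 AM − 5:45 = 6:25 PM on May 17.
Arrival in UTC: 7:05 AM − 4:00 = 3:05 AM on May 18.
Elapsed = 3:05 AM − 6:25 PM (+1 day) = 8 hours 40 minutes.

8 hours 40 minutes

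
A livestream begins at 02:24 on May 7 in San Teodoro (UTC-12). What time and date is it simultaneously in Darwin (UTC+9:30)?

23:54 on May 7

In UTC: 02:24 + 12:00 = 14:24 on May 7.
Darwin is UTC+9:30: 14:24 + 9:30 = 23:54 on May 7.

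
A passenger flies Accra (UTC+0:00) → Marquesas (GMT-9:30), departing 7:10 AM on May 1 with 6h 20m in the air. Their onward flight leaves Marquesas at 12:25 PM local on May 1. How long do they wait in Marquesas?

8 hours 25 minutes

Accra is at UTC+0, so departure is already 7:10 AM UTC on May 1.
Add 6 hours 20 minutes flight time → 1:30 PM UTC.
Marquesas is UTC−9:30, so local arrival = 1:30 PM − 9:30 = 4:00 AM on May 1.
Layover = 12:25 PM − 4:00 AM = 8 hours 25 minutes.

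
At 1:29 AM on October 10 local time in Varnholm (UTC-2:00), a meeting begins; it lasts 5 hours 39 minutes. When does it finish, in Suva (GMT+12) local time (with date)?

Convert start to UTC: 1:29 AM + 2:00 = 3:29 AM UTC on Oct 10.
Add 5 hours 39 minutes duration → 9:08 AM UTC.
Suva is UTC+12:00, so local end time = 9:08 AM + 12:00 = 9:08 PM on Oct 10.

9:08 PM on October 10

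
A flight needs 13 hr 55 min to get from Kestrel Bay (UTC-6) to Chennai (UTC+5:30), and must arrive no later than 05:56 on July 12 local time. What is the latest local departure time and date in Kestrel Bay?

04:31 on Jul 11

Target arrival in UTC: 05:56 − 5:30 = 00:26 on Jul 12.
Subtract 13 hours 55 minutes → departure 10:31 UTC on Jul 11.
Kestrel Bay is UTC−6:00: 10:31 − 6:00 = 04:31 on Jul 11.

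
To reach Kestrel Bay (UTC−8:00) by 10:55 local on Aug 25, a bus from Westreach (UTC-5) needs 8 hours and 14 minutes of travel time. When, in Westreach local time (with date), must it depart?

05:41 on August 25

Target arrival in UTC: 10:55 + 8:00 = 18:55 on Aug 25.
Subtract 8 hours 14 minutes → departure 10:41 UTC on Aug 25.
Westreach is UTC−5:00: 10:41 − 5:00 = 05:41 on Aug 25.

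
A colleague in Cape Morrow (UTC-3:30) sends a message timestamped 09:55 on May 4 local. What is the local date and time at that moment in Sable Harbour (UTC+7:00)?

In UTC: 09:55 + 3:30 = 13:25 on May 4.
Sable Harbour is UTC+7:00: 13:25 + 7:00 = 20:25 on May 4.

20:25 on May 4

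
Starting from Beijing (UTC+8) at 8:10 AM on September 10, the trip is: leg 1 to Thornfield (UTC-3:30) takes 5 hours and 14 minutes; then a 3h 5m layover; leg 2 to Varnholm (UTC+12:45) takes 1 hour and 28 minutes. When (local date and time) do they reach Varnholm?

Convert departure to UTC: 8:10 AM − 8:00 = 12:10 AM UTC on Sep 10.
Add 5 hours and 14 minutes leg 1 → 5:24 AM UTC.
Add 3 hours and 5 minutes layover in Thornfield → 8:29 AM UTC.
Add 1 hour 28 minutes leg 2 → 9:57 AM UTC.
Varnholm is UTC+12:45, so local arrival = 9:57 AM + 12:45 = 10:42 PM on Sep 10.

10:42 PM on September 10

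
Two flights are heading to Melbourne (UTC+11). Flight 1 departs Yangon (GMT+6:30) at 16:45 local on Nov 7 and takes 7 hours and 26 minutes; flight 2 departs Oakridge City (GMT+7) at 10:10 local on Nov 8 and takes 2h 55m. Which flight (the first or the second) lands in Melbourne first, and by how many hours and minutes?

the first, by 12 hours 24 minutes

Flight 1 in UTC: 16:45 − 6:30 = 10:15 on Nov 7.
+7 hours 26 minutes → arrive 17:41 UTC on Nov 7.
Flight 2 in UTC: 10:10 − 7:00 = 03:10 on Nov 8.
+2 hours 55 minutes → arrive 06:05 UTC on Nov 8.
Flight 1 lands earlier by 12 hours 24 minutes.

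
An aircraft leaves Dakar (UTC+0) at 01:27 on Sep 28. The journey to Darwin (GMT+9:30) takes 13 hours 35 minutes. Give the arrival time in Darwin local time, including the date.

00:32 on September 29

Darwin is 9:30 ahead of Dakar.
After 13 hours and 35 minutes it is 15:02 in Dakar.
Shift by the zone difference: 15:02 + 9:30 = 00:32 on Sep 29 in Darwin.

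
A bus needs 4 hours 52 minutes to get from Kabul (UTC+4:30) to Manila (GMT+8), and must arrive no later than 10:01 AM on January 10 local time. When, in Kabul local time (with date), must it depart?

Target arrival in UTC: 10:01 AM − 8:00 = 2:01 AM on Jan 10.
Subtract 4 hours and 52 minutes → departure 9:09 PM UTC on Jan 9.
Kabul is UTC+4:30: 9:09 PM + 4:30 = 1:39 AM on Jan 10.

1:39 AM on January 10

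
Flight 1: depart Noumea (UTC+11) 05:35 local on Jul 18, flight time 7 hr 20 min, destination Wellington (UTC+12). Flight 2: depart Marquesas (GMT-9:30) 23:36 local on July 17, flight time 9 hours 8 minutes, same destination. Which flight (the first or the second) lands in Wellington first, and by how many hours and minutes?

Flight 1 in UTC: 05:35 − 11:00 = 18:35 on Jul 17.
+7 hours and 20 minutes → arrive 01:55 UTC on Jul 18.
Flight 2 in UTC: 23:36 + 9:30 = 09:06 on Jul 18.
+9 hours 8 minutes → arrive 18:14 UTC on Jul 18.
Flight 1 lands earlier by 16 hours 19 minutes.

the first, by 16 hours 19 minutes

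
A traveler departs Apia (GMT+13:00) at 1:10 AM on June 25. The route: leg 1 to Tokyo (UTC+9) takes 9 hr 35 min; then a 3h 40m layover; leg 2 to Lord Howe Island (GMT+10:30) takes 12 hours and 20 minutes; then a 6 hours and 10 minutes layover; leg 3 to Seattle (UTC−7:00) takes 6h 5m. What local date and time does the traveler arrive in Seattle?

7:00 PM on June 25

Convert departure to UTC: 1:10 AM − 13:00 = 12:10 PM UTC on Jun 24.
Add 9 hours and 35 minutes leg 1 → 9:45 PM UTC.
Add 3 hours and 40 minutes layover in Tokyo → 1:25 AM UTC (Jun 25).
Add 12 hours 20 minutes leg 2 → 1:45 PM UTC.
Add 6 hours 10 minutes layover in Lord Howe Island → 7:55 PM UTC.
Add 6 hours 5 minutes leg 3 → 2:00 AM UTC (Jun 26).
Seattle is UTC−7:00, so local arrival = 2:00 AM − 7:00 = 7:00 PM on Jun 25.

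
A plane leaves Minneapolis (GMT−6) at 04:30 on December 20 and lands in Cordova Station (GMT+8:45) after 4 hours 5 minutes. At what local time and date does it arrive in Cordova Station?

23:20 on Dec 20

Cordova Station is 14:45 ahead of Minneapolis.
After 4 hours and 5 minutes it is 08:35 in Minneapolis.
Shift by the zone difference: 08:35 + 14:45 = 23:20 on Dec 20 in Cordova Station.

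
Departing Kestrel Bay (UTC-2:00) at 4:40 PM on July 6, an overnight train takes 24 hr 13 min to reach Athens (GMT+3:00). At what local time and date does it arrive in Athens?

Athens is 5:00 ahead of Kestrel Bay.
After 24 hours 13 minutes it is 4:53 PM (Jul 7) in Kestrel Bay.
Shift by the zone difference: 4:53 PM + 5:00 = 9:53 PM on Jul 7 in Athens.

9:53 PM on July 7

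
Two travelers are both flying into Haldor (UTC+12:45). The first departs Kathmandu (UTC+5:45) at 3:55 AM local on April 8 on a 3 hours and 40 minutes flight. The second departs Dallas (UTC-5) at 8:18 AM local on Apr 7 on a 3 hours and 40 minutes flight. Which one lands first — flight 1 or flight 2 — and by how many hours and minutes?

Flight 1 in UTC: 3:55 AM − 5:45 = 10:10 PM on Apr 7.
+3 hours and 40 minutes → arrive 1:50 AM UTC on Apr 8.
Flight 2 in UTC: 8:18 AM + 5:00 = 1:18 PM on Apr 7.
+3 hours 40 minutes → arrive 4:58 PM UTC on Apr 7.
Flight 2 lands earlier by 8 hours 52 minutes.

the second, by 8 hours 52 minutes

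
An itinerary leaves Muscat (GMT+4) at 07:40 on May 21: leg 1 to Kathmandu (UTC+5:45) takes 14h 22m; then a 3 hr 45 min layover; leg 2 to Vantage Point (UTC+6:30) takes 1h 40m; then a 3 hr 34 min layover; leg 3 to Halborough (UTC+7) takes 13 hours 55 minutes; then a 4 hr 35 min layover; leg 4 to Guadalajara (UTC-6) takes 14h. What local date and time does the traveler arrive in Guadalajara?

Convert departure to UTC: 07:40 − 4:00 = 03:40 UTC on May 21.
Add 14 hours 22 minutes leg 1 → 18:02 UTC.
Add 3 hours and 45 minutes layover in Kathmandu → 21:47 UTC.
Add 1 hour and 40 minutes leg 2 → 23:27 UTC.
Add 3 hours and 34 minutes layover in Vantage Point → 03:01 UTC (May 22).
Add 13 hours and 55 minutes leg 3 → 16:56 UTC.
Add 4 hours and 35 minutes layover in Halborough → 21:31 UTC.
Add 14 hours leg 4 → 11:31 UTC (May 23).
Guadalajara is UTC−6:00, so local arrival = 11:31 − 6:00 = 05:31 on May 23.

05:31 on May 23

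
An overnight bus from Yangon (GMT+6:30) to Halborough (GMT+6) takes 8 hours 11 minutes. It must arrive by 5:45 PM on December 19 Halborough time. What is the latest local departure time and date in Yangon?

Target arrival in UTC: 5:45 PM − 6:00 = 11:45 AM on Dec 19.
Subtract 8 hours and 11 minutes → departure 3:34 AM UTC on Dec 19.
Yangon is UTC+6:30: 3:34 AM + 6:30 = 10:04 AM on Dec 19.

10:04 AM on December 19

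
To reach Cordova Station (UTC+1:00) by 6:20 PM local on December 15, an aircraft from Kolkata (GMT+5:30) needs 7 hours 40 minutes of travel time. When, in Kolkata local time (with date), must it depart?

Target arrival in UTC: 6:20 PM − 1:00 = 5:20 PM on Dec 15.
Subtract 7 hours and 40 minutes → departure 9:40 AM UTC on Dec 15.
Kolkata is UTC+5:30: 9:40 AM + 5:30 = 3:10 PM on Dec 15.

3:10 PM on Dec 15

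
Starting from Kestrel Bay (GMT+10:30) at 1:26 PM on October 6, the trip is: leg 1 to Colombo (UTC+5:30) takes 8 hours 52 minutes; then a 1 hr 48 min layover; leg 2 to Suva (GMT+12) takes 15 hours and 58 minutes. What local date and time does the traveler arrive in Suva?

5:34 PM on October 7

Convert departure to UTC: 1:26 PM − 10:30 = 2:56 AM UTC on Oct 6.
Add 8 hours and 52 minutes leg 1 → 11:48 AM UTC.
Add 1 hour and 48 minutes layover in Colombo → 1:36 PM UTC.
Add 15 hours 58 minutes leg 2 → 5:34 AM UTC (Oct 7).
Suva is UTC+12:00, so local arrival = 5:34 AM + 12:00 = 5:34 PM on Oct 7.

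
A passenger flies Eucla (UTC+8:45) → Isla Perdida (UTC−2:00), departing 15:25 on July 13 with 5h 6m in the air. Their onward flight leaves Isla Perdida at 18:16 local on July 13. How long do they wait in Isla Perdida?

Convert departure to UTC: 15:25 − 8:45 = 06:40 UTC on Jul 13.
Add 5 hours and 6 minutes flight time → 11:46 UTC.
Isla Perdida is UTC−2:00, so local arrival = 11:46 − 2:00 = 09:46 on Jul 13.
Layover = 18:16 − 09:46 = 8 hours 30 minutes.

8 hours 30 minutes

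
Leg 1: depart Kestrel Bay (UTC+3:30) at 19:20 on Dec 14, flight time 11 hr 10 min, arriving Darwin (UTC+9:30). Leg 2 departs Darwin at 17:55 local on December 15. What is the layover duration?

5 hours 25 minutes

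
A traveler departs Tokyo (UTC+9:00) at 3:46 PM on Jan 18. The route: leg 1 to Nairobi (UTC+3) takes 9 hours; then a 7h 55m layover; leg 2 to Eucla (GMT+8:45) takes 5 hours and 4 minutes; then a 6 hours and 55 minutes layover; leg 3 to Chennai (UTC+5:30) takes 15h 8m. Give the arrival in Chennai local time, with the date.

Convert departure to UTC: 3:46 PM − 9:00 = 6:46 AM UTC on Jan 18.
Add 9 hours leg 1 → 3:46 PM UTC.
Add 7 hours and 55 minutes layover in Nairobi → 11:41 PM UTC.
Add 5 hours and 4 minutes leg 2 → 4:45 AM UTC (Jan 19).
Add 6 hours and 55 minutes layover in Eucla → 11:40 AM UTC.
Add 15 hours 8 minutes leg 3 → 2:48 AM UTC (Jan 20).
Chennai is UTC+5:30, so local arrival = 2:48 AM + 5:30 = 8:18 AM on Jan 20.

8:18 AM on Jan 20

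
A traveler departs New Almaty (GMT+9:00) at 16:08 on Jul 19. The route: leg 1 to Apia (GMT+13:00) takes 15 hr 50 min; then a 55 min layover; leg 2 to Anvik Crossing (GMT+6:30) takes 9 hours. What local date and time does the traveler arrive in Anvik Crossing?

15:23 on July 20

Convert departure to UTC: 16:08 − 9:00 = 07:08 UTC on Jul 19.
Add 15 hours 50 minutes leg 1 → 22:58 UTC.
Add 55 minutes layover in Apia → 23:53 UTC.
Add 9 hours leg 2 → 08:53 UTC (Jul 20).
Anvik Crossing is UTC+6:30, so local arrival = 08:53 + 6:30 = 15:23 on Jul 20.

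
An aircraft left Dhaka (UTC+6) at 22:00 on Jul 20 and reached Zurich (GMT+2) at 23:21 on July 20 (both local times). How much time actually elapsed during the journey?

5 hours 21 minutes

Departure in UTC: 22:00 − 6:00 = 16:00 on Jul 20.
Arrival in UTC: 23:21 − 2:00 = 21:21 on Jul 20.
Elapsed = 21:21 − 16:00 = 5 hours 21 minutes.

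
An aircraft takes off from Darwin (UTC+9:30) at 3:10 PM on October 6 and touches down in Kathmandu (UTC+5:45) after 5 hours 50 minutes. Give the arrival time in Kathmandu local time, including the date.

5:15 PM on Oct 6

Convert departure to UTC: 3:10 PM − 9:30 = 5:40 AM UTC on Oct 6.
Add 5 hours 50 minutes travel time → 11:30 AM UTC.
Kathmandu is UTC+5:45, so local arrival = 11:30 AM + 5:45 = 5:15 PM on Oct 6.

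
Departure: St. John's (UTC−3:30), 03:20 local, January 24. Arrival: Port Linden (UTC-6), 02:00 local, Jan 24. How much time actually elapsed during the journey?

Departure in UTC: 03:20 + 3:30 = 06:50 on Jan 24.
Arrival in UTC: 02:00 + 6:00 = 08:00 on Jan 24.
Elapsed = 08:00 − 06:50 = 1 hour 10 minutes.

1 hour 10 minutes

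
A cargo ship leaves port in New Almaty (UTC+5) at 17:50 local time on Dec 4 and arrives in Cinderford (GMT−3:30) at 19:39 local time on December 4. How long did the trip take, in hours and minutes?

Departure in UTC: 17:50 − 5:00 = 12:50 on Dec 4.
Arrival in UTC: 19:39 + 3:30 = 23:09 on Dec 4.
Elapsed = 23:09 − 12:50 = 10 hours 19 minutes.

10 hours 19 minutes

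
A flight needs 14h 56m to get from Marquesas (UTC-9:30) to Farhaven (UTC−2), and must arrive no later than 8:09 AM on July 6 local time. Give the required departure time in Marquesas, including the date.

9:43 AM on July 5

Target arrival in UTC: 8:09 AM + 2:00 = 10:09 AM on Jul 6.
Subtract 14 hours 56 minutes → departure 7:13 PM UTC on Jul 5.
Marquesas is UTC−9:30: 7:13 PM − 9:30 = 9:43 AM on Jul 5.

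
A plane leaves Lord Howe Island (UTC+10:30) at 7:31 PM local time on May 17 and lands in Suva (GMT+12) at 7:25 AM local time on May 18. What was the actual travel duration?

Departure in UTC: 7:31 PM − 10:30 = 9:01 AM on May 17.
Arrival in UTC: 7:25 AM − 12:00 = 7:25 PM on May 17.
Elapsed = 7:25 PM − 9:01 AM = 10 hours 24 minutes.

10 hours 24 minutes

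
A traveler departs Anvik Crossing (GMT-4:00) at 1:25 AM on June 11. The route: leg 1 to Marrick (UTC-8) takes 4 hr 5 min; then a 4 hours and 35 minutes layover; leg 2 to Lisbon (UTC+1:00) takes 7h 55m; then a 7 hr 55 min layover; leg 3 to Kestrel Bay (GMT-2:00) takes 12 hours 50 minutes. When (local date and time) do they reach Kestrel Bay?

4:45 PM on June 12

Convert departure to UTC: 1:25 AM + 4:00 = 5:25 AM UTC on Jun 11.
Add 4 hours 5 minutes leg 1 → 9:30 AM UTC.
Add 4 hours 35 minutes layover in Marrick → 2:05 PM UTC.
Add 7 hours and 55 minutes leg 2 → 10:00 PM UTC.
Add 7 hours and 55 minutes layover in Lisbon → 5:55 AM UTC (Jun 12).
Add 12 hours and 50 minutes leg 3 → 6:45 PM UTC.
Kestrel Bay is UTC−2:00, so local arrival = 6:45 PM − 2:00 = 4:45 PM on Jun 12.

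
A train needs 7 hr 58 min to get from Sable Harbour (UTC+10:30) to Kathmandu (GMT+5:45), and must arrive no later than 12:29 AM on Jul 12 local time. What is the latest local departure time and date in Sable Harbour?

Target arrival in UTC: 12:29 AM − 5:45 = 6:44 PM on Jul 11.
Subtract 7 hours 58 minutes → departure 10:46 AM UTC on Jul 11.
Sable Harbour is UTC+10:30: 10:46 AM + 10:30 = 9:16 PM on Jul 11.

9:16 PM on July 11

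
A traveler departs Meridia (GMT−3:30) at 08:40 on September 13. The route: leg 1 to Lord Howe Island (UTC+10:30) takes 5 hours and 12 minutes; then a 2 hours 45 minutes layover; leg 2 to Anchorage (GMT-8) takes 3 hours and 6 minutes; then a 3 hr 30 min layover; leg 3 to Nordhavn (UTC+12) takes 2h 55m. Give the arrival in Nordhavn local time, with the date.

Convert departure to UTC: 08:40 + 3:30 = 12:10 UTC on Sep 13.
Add 5 hours 12 minutes leg 1 → 17:22 UTC.
Add 2 hours and 45 minutes layover in Lord Howe Island → 20:07 UTC.
Add 3 hours 6 minutes leg 2 → 23:13 UTC.
Add 3 hours 30 minutes layover in Anchorage → 02:43 UTC (Sep 14).
Add 2 hours and 55 minutes leg 3 → 05:38 UTC.
Nordhavn is UTC+12:00, so local arrival = 05:38 + 12:00 = 17:38 on Sep 14.

17:38 on September 14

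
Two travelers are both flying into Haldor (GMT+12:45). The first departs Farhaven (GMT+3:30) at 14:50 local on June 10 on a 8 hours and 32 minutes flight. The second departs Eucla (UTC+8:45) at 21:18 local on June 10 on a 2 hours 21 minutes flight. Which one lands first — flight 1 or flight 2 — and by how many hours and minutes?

Flight 1 in UTC: 14:50 − 3:30 = 11:20 on Jun 10.
+8 hours and 32 minutes → arrive 19:52 UTC on Jun 10.
Flight 2 in UTC: 21:18 − 8:45 = 12:33 on Jun 10.
+2 hours and 21 minutes → arrive 14:54 UTC on Jun 10.
Flight 2 lands earlier by 4 hours 58 minutes.

the second, by 4 hours 58 minutes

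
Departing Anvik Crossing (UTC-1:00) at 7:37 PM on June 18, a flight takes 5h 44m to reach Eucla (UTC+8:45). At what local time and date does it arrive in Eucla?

11:06 AM on June 19

Convert departure to UTC: 7:37 PM + 1:00 = 8:37 PM UTC on Jun 18.
Add 5 hours and 44 minutes travel time → 2:21 AM UTC (Jun 19).
Eucla is UTC+8:45, so local arrival = 2:21 AM + 8:45 = 11:06 AM on Jun 19.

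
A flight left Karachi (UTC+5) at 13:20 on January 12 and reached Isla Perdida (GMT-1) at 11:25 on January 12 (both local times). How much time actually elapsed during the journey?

Departure in UTC: 13:20 − 5:00 = 08:20 on Jan 12.
Arrival in UTC: 11:25 + 1:00 = 12:25 on Jan 12.
Elapsed = 12:25 − 08:20 = 4 hours 5 minutes.

4 hours 5 minutes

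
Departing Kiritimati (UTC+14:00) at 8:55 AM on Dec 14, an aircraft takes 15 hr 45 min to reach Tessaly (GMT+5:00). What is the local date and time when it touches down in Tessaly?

3:40 PM on Dec 14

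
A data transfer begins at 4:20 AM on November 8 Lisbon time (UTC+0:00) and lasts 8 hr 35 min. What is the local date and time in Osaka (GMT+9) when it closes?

9:55 PM on Nov 8

Osaka is 9:00 ahead of Lisbon.
After 8 hours and 35 minutes it is 12:55 PM in Lisbon.
Shift by the zone difference: 12:55 PM + 9:00 = 9:55 PM on Nov 8 in Osaka.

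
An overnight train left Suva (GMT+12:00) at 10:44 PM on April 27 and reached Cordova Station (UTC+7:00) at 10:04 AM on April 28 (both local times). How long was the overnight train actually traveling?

16 hours 20 minutes

Departure in UTC: 10:44 PM − 12:00 = 10:44 AM on Apr 27.
Arrival in UTC: 10:04 AM − 7:00 = 3:04 AM on Apr 28.
Elapsed = 3:04 AM − 10:44 AM (+1 day) = 16 hours 20 minutes.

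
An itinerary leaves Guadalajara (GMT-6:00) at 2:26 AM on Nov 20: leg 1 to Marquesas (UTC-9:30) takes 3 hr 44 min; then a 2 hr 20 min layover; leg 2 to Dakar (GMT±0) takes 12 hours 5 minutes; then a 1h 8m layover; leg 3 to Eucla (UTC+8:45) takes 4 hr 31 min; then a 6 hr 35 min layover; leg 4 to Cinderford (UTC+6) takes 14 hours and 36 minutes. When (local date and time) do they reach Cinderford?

11:25 AM on Nov 22

Convert departure to UTC: 2:26 AM + 6:00 = 8:26 AM UTC on Nov 20.
Add 3 hours and 44 minutes leg 1 → 12:10 PM UTC.
Add 2 hours and 20 minutes layover in Marquesas → 2:30 PM UTC.
Add 12 hours 5 minutes leg 2 → 2:35 AM UTC (Nov 21).
Add 1 hour 8 minutes layover in Dakar → 3:43 AM UTC.
Add 4 hours 31 minutes leg 3 → 8:14 AM UTC.
Add 6 hours 35 minutes layover in Eucla → 2:49 PM UTC.
Add 14 hours 36 minutes leg 4 → 5:25 AM UTC (Nov 22).
Cinderford is UTC+6:00, so local arrival = 5:25 AM + 6:00 = 11:25 AM on Nov 22.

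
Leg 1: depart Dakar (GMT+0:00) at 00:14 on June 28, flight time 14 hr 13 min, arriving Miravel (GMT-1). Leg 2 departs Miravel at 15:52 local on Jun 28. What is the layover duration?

2 hours 25 minutes

Dakar is at UTC+0, so departure is already 00:14 UTC on Jun 28.
Add 14 hours and 13 minutes flight time → 14:27 UTC.
Miravel is UTC−1:00, so local arrival = 14:27 − 1:00 = 13:27 on Jun 28.
Layover = 15:52 − 13:27 = 2 hours 25 minutes.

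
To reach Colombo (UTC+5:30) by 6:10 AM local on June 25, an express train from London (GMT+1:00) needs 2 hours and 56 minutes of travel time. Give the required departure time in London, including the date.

Target arrival in UTC: 6:10 AM − 5:30 = 12:40 AM on Jun 25.
Subtract 2 hours 56 minutes → departure 9:44 PM UTC on Jun 24.
London is UTC+1:00: 9:44 PM + 1:00 = 10:44 PM on Jun 24.

10:44 PM on Jun 24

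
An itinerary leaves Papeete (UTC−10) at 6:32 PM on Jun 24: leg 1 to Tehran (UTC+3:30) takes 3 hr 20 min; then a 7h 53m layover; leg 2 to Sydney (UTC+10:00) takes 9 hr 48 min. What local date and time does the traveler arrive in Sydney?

11:33 AM on June 26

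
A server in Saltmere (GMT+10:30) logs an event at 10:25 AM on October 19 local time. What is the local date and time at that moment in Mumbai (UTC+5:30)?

In UTC: 10:25 AM − 10:30 = 11:55 PM on Oct 18.
Mumbai is UTC+5:30: 11:55 PM + 5:30 = 5:25 AM on Oct 19.

5:25 AM on October 19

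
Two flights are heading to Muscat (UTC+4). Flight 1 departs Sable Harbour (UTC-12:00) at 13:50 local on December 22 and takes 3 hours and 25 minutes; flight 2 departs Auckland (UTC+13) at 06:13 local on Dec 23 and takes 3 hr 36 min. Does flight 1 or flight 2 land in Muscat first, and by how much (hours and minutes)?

Flight 1 in UTC: 13:50 + 12:00 = 01:50 on Dec 23.
+3 hours 25 minutes → arrive 05:15 UTC on Dec 23.
Flight 2 in UTC: 06:13 − 13:00 = 17:13 on Dec 22.
+3 hours 36 minutes → arrive 20:49 UTC on Dec 22.
Flight 2 lands earlier by 8 hours 26 minutes.

the second, by 8 hours 26 minutes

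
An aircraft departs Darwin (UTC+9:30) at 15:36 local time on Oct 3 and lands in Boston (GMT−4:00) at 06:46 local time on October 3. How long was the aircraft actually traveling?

4 hours 40 minutes

Departure in UTC: 15:36 − 9:30 = 06:06 on Oct 3.
Arrival in UTC: 06:46 + 4:00 = 10:46 on Oct 3.
Elapsed = 10:46 − 06:06 = 4 hours 40 minutes.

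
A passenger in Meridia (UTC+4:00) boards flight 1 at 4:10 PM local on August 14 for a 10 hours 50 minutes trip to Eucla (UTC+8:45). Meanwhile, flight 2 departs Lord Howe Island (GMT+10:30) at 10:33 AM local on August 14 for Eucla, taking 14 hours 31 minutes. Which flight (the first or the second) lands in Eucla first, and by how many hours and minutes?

Flight 1 in UTC: 4:10 PM − 4:00 = 12:10 PM on Aug 14.
+10 hours 50 minutes → arrive 11:00 PM UTC on Aug 14.
Flight 2 in UTC: 10:33 AM − 10:30 = 12:03 AM on Aug 14.
+14 hours and 31 minutes → arrive 2:34 PM UTC on Aug 14.
Flight 2 lands earlier by 8 hours 26 minutes.

the second, by 8 hours 26 minutes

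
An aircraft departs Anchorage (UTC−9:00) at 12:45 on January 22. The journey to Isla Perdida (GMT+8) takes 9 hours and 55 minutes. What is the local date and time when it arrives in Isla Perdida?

Convert departure to UTC: 12:45 + 9:00 = 21:45 UTC on Jan 22.
Add 9 hours and 55 minutes travel time → 07:40 UTC (Jan 23).
Isla Perdida is UTC+8:00, so local arrival = 07:40 + 8:00 = 15:40 on Jan 23.

15:40 on January 23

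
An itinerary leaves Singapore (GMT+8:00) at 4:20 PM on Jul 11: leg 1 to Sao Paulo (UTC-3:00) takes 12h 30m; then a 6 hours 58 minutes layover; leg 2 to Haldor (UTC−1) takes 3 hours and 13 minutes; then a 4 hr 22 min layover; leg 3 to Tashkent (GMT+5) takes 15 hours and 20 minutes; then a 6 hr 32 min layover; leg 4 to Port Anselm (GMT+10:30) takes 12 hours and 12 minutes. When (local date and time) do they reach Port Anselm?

7:57 AM on Jul 14

Convert departure to UTC: 4:20 PM − 8:00 = 8:20 AM UTC on Jul 11.
Add 12 hours and 30 minutes leg 1 → 8:50 PM UTC.
Add 6 hours and 58 minutes layover in Sao Paulo → 3:48 AM UTC (Jul 12).
Add 3 hours 13 minutes leg 2 → 7:01 AM UTC.
Add 4 hours 22 minutes layover in Haldor → 11:23 AM UTC.
Add 15 hours 20 minutes leg 3 → 2:43 AM UTC (Jul 13).
Add 6 hours 32 minutes layover in Tashkent → 9:15 AM UTC.
Add 12 hours and 12 minutes leg 4 → 9:27 PM UTC.
Port Anselm is UTC+10:30, so local arrival = 9:27 PM + 10:30 = 7:57 AM on Jul 14.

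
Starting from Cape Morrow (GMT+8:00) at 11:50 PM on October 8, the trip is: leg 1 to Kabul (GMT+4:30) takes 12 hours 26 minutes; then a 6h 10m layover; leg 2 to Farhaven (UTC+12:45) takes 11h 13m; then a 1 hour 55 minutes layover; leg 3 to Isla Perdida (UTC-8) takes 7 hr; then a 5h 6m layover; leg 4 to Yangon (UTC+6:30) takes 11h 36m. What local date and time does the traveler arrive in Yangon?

Convert departure to UTC: 11:50 PM − 8:00 = 3:50 PM UTC on Oct 8.
Add 12 hours and 26 minutes leg 1 → 4:16 AM UTC (Oct 9).
Add 6 hours 10 minutes layover in Kabul → 10:26 AM UTC.
Add 11 hours and 13 minutes leg 2 → 9:39 PM UTC.
Add 1 hour 55 minutes layover in Farhaven → 11:34 PM UTC.
Add 7 hours leg 3 → 6:34 AM UTC (Oct 10).
Add 5 hours 6 minutes layover in Isla Perdida → 11:40 AM UTC.
Add 11 hours and 36 minutes leg 4 → 11:16 PM UTC.
Yangon is UTC+6:30, so local arrival = 11:16 PM + 6:30 = 5:46 AM on Oct 11.

5:46 AM on October 11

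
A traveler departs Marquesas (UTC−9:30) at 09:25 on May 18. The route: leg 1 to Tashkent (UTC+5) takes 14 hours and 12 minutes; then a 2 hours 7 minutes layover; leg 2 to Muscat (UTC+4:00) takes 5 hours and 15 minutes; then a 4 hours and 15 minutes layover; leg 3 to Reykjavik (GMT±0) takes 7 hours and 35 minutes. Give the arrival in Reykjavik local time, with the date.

04:19 on May 20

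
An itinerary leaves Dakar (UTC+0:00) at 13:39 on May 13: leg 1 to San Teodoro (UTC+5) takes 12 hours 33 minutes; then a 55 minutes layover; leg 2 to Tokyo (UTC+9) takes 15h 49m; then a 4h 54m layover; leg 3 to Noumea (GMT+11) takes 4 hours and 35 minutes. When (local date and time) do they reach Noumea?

15:25 on May 15

Dakar is at UTC+0, so departure is already 13:39 UTC on May 13.
Add 12 hours and 33 minutes leg 1 → 02:12 UTC (May 14).
Add 55 minutes layover in San Teodoro → 03:07 UTC.
Add 15 hours and 49 minutes leg 2 → 18:56 UTC.
Add 4 hours and 54 minutes layover in Tokyo → 23:50 UTC.
Add 4 hours and 35 minutes leg 3 → 04:25 UTC (May 15).
Noumea is UTC+11:00, so local arrival = 04:25 + 11:00 = 15:25 on May 15.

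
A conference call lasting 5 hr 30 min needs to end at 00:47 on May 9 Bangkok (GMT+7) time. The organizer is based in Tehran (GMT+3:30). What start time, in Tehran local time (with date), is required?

15:47 on May 8

Target end time in UTC: 00:47 − 7:00 = 17:47 on May 8.
Subtract 5 hours and 30 minutes → start 12:17 UTC on May 8.
Tehran is UTC+3:30: 12:17 + 3:30 = 15:47 on May 8.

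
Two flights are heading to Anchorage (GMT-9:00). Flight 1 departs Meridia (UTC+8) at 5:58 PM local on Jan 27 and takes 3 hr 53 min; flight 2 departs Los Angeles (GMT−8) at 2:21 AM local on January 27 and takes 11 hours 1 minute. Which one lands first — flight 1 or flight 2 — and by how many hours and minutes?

Flight 1 in UTC: 5:58 PM − 8:00 = 9:58 AM on Jan 27.
+3 hours and 53 minutes → arrive 1:51 PM UTC on Jan 27.
Flight 2 in UTC: 2:21 AM + 8:00 = 10:21 AM on Jan 27.
+11 hours 1 minute → arrive 9:22 PM UTC on Jan 27.
Flight 1 lands earlier by 7 hours 31 minutes.

the first, by 7 hours 31 minutes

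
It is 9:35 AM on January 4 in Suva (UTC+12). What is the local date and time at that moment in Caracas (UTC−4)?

5:35 PM on Jan 3

Caracas is 16:00 behind Suva.
Shift by the zone difference: 9:35 AM − 16:00 = 5:35 PM on Jan 3 in Caracas.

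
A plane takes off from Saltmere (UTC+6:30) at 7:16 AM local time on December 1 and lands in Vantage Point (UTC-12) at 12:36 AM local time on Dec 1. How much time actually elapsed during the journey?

11 hours 50 minutes

Departure in UTC: 7:16 AM − 6:30 = 12:46 AM on Dec 1.
Arrival in UTC: 12:36 AM + 12:00 = 12:36 PM on Dec 1.
Elapsed = 12:36 PM − 12:46 AM = 11 hours 50 minutes.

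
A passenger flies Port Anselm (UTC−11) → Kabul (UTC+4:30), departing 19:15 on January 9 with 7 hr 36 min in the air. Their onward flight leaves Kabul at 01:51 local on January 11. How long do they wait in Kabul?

Convert departure to UTC: 19:15 + 11:00 = 06:15 UTC on Jan 10.
Add 7 hours 36 minutes flight time → 13:51 UTC.
Kabul is UTC+4:30, so local arrival = 13:51 + 4:30 = 18:21 on Jan 10.
Layover = 01:51 − 18:21 (+1 day) = 7 hours 30 minutes.

7 hours 30 minutes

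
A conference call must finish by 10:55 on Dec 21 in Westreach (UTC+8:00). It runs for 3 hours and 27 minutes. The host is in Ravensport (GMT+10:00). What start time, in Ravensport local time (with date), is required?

09:28 on December 21

Target end time in UTC: 10:55 − 8:00 = 02:55 on Dec 21.
Subtract 3 hours 27 minutes → start 23:28 UTC on Dec 20.
Ravensport is UTC+10:00: 23:28 + 10:00 = 09:28 on Dec 21.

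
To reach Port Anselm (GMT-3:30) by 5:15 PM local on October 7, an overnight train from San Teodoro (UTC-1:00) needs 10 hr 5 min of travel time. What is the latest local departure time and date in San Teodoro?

Target arrival in UTC: 5:15 PM + 3:30 = 8:45 PM on Oct 7.
Subtract 10 hours and 5 minutes → departure 10:40 AM UTC on Oct 7.
San Teodoro is UTC−1:00: 10:40 AM − 1:00 = 9:40 AM on Oct 7.

9:40 AM on October 7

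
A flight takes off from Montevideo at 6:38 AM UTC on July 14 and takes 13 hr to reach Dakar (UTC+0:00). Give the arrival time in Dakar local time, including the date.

Departure is given in UTC: 6:38 AM on Jul 14.
Add 13 hours → 7:38 PM UTC.
Dakar is UTC+0, so local arrival is 7:38 PM on Jul 14.

7:38 PM on Jul 14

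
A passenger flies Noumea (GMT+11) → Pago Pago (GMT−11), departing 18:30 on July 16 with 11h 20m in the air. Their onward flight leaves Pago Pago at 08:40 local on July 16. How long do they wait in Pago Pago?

50 minutes

Convert departure to UTC: 18:30 − 11:00 = 07:30 UTC on Jul 16.
Add 11 hours 20 minutes flight time → 18:50 UTC.
Pago Pago is UTC−11:00, so local arrival = 18:50 − 11:00 = 07:50 on Jul 16.
Layover = 08:40 − 07:50 = 50 minutes.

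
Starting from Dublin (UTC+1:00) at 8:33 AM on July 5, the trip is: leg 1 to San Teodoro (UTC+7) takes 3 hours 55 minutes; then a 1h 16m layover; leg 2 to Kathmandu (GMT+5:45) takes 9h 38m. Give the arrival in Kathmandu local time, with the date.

4:07 AM on Jul 6

Convert departure to UTC: 8:33 AM − 1:00 = 7:33 AM UTC on Jul 5.
Add 3 hours and 55 minutes leg 1 → 11:28 AM UTC.
Add 1 hour 16 minutes layover in San Teodoro → 12:44 PM UTC.
Add 9 hours 38 minutes leg 2 → 10:22 PM UTC.
Kathmandu is UTC+5:45, so local arrival = 10:22 PM + 5:45 = 4:07 AM on Jul 6.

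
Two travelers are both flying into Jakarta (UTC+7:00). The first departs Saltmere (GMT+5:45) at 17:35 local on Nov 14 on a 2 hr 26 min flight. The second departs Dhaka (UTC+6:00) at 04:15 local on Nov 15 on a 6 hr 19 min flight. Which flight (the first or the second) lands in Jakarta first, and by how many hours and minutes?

the first, by 14 hours 18 minutes

Flight 1 in UTC: 17:35 − 5:45 = 11:50 on Nov 14.
+2 hours 26 minutes → arrive 14:16 UTC on Nov 14.
Flight 2 in UTC: 04:15 − 6:00 = 22:15 on Nov 14.
+6 hours 19 minutes → arrive 04:34 UTC on Nov 15.
Flight 1 lands earlier by 14 hours 18 minutes.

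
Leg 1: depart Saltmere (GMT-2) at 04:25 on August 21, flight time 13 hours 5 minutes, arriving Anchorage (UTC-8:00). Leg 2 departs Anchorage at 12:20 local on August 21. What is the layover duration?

Convert departure to UTC: 04:25 + 2:00 = 06:25 UTC on Aug 21.
Add 13 hours 5 minutes flight time → 19:30 UTC.
Anchorage is UTC−8:00, so local arrival = 19:30 − 8:00 = 11:30 on Aug 21.
Layover = 12:20 − 11:30 = 50 minutes.

50 minutes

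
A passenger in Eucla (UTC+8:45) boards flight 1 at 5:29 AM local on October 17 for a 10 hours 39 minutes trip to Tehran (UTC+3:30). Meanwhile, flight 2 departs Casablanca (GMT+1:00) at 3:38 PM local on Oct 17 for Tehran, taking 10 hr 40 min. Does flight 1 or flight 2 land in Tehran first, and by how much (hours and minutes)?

the first, by 17 hours 55 minutes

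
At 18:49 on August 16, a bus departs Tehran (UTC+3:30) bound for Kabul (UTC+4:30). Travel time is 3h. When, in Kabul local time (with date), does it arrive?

22:49 on August 16

Kabul is 1:00 ahead of Tehran.
After 3 hours it is 21:49 in Tehran.
Shift by the zone difference: 21:49 + 1:00 = 22:49 on Aug 16 in Kabul.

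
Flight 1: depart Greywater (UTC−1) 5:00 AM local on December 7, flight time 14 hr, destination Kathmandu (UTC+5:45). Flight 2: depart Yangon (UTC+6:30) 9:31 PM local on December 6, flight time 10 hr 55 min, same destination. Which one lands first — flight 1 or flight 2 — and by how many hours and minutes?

Flight 1 in UTC: 5:00 AM + 1:00 = 6:00 AM on Dec 7.
+14 hours → arrive 8:00 PM UTC on Dec 7.
Flight 2 in UTC: 9:31 PM − 6:30 = 3:01 PM on Dec 6.
+10 hours and 55 minutes → arrive 1:56 AM UTC on Dec 7.
Flight 2 lands earlier by 18 hours 4 minutes.

the second, by 18 hours 4 minutes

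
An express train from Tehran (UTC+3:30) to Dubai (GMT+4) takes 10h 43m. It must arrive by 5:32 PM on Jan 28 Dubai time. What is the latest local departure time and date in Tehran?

6:19 AM on Jan 28

Target arrival in UTC: 5:32 PM − 4:00 = 1:32 PM on Jan 28.
Subtract 10 hours 43 minutes → departure 2:49 AM UTC on Jan 28.
Tehran is UTC+3:30: 2:49 AM + 3:30 = 6:19 AM on Jan 28.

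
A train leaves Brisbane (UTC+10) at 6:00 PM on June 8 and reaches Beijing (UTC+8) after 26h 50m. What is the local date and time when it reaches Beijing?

6:50 PM on Jun 9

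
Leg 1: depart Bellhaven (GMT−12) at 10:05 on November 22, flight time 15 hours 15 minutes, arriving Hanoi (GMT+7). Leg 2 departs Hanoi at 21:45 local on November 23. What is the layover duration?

1 hour 25 minutes

Convert departure to UTC: 10:05 + 12:00 = 22:05 UTC on Nov 22.
Add 15 hours and 15 minutes flight time → 13:20 UTC (Nov 23).
Hanoi is UTC+7:00, so local arrival = 13:20 + 7:00 = 20:20 on Nov 23.
Layover = 21:45 − 20:20 = 1 hour 25 minutes.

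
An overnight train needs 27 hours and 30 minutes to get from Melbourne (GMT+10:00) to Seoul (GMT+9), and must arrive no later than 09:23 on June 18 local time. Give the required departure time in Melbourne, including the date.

06:53 on Jun 17

Target arrival in UTC: 09:23 − 9:00 = 00:23 on Jun 18.
Subtract 27 hours and 30 minutes → departure 20:53 UTC on Jun 16.
Melbourne is UTC+10:00: 20:53 + 10:00 = 06:53 on Jun 17.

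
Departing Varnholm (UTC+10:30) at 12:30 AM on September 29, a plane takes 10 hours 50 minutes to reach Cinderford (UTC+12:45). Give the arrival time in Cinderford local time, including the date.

Convert departure to UTC: 12:30 AM − 10:30 = 2:00 PM UTC on Sep 28.
Add 10 hours and 50 minutes travel time → 12:50 AM UTC (Sep 29).
Cinderford is UTC+12:45, so local arrival = 12:50 AM + 12:45 = 1:35 PM on Sep 29.

1:35 PM on Sep 29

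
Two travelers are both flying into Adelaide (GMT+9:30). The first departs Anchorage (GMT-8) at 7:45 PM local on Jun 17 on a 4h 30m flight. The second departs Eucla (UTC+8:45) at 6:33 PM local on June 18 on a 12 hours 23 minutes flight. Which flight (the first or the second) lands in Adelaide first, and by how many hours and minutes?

the first, by 13 hours 56 minutes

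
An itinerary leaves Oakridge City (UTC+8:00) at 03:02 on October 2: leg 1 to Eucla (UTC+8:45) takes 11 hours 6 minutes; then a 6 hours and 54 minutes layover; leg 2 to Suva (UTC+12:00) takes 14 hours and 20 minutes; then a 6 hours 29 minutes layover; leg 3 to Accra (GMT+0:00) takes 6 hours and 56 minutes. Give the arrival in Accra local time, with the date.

Convert departure to UTC: 03:02 − 8:00 = 19:02 UTC on Oct 1.
Add 11 hours 6 minutes leg 1 → 06:08 UTC (Oct 2).
Add 6 hours 54 minutes layover in Eucla → 13:02 UTC.
Add 14 hours and 20 minutes leg 2 → 03:22 UTC (Oct 3).
Add 6 hours 29 minutes layover in Suva → 09:51 UTC.
Add 6 hours and 56 minutes leg 3 → 16:47 UTC.
Accra is UTC+0, so local arrival is the same: 16:47 on Oct 3.

16:47 on October 3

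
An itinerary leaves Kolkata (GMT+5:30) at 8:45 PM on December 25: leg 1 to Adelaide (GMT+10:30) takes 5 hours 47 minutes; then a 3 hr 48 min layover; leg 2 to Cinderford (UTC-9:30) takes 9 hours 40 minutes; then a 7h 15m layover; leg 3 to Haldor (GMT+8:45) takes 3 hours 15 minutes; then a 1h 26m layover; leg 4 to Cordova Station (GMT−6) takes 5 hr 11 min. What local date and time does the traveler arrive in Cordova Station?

9:37 PM on Dec 26

Convert departure to UTC: 8:45 PM − 5:30 = 3:15 PM UTC on Dec 25.
Add 5 hours and 47 minutes leg 1 → 9:02 PM UTC.
Add 3 hours and 48 minutes layover in Adelaide → 12:50 AM UTC (Dec 26).
Add 9 hours and 40 minutes leg 2 → 10:30 AM UTC.
Add 7 hours and 15 minutes layover in Cinderford → 5:45 PM UTC.
Add 3 hours and 15 minutes leg 3 → 9:00 PM UTC.
Add 1 hour 26 minutes layover in Haldor → 10:26 PM UTC.
Add 5 hours and 11 minutes leg 4 → 3:37 AM UTC (Dec 27).
Cordova Station is UTC−6:00, so local arrival = 3:37 AM − 6:00 = 9:37 PM on Dec 26.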